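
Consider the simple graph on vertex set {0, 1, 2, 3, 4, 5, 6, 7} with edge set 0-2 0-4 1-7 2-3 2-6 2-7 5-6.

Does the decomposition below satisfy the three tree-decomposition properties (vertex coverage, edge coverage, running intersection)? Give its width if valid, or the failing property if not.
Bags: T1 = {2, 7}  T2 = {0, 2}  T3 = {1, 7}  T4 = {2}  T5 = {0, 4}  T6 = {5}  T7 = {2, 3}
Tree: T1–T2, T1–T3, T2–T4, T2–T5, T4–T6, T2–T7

No — vertex 6 appears in no bag.

A tree decomposition must satisfy three properties: every vertex lies in some bag; for every edge, both endpoints lie together in some bag; and for every vertex, the bags containing it form a connected subtree. Here vertex 6 appears in no bag, so the decomposition is invalid.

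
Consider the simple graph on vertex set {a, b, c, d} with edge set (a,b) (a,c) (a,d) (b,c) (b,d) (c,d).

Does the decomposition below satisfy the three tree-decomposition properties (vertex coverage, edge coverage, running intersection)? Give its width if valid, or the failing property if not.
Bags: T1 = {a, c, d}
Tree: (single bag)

A tree decomposition must satisfy three properties: every vertex lies in some bag; for every edge, both endpoints lie together in some bag; and for every vertex, the bags containing it form a connected subtree. Here vertex b appears in no bag, so the decomposition is invalid.

No — vertex b appears in no bag.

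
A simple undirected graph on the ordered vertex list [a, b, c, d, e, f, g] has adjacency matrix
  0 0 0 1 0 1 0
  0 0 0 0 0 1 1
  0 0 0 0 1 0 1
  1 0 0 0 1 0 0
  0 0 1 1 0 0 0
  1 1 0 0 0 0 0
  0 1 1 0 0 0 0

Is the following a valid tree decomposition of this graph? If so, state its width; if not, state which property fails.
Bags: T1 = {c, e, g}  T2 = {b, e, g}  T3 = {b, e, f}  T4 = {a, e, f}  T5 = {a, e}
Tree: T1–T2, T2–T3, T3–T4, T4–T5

No — vertex d appears in no bag.

A tree decomposition must satisfy three properties: every vertex lies in some bag; for every edge, both endpoints lie together in some bag; and for every vertex, the bags containing it form a connected subtree. Here vertex d appears in no bag, so the decomposition is invalid.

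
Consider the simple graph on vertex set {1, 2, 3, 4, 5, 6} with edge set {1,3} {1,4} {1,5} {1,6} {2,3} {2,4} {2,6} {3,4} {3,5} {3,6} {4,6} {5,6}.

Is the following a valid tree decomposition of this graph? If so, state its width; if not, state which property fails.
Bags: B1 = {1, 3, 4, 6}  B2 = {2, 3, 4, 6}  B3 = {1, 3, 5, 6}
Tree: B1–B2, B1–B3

Yes; width 3.

Vertex coverage: the bags together contain {1, 2, 3, 4, 5, 6}, the full vertex set. Edge coverage: each edge of G has both endpoints in at least one bag. Running intersection: for every vertex, the bags containing it form a connected subtree. All three properties hold, so this is a valid tree decomposition of width max|bag| − 1 = 3, and hence tw(G) ≤ 3.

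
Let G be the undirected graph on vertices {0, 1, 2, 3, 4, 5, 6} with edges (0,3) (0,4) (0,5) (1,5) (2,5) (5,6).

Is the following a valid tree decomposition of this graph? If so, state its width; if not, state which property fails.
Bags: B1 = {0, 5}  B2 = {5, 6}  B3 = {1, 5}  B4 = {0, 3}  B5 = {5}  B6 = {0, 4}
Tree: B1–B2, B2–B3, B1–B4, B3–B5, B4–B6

No — vertex 2 appears in no bag.

A tree decomposition must satisfy three properties: every vertex lies in some bag; for every edge, both endpoints lie together in some bag; and for every vertex, the bags containing it form a connected subtree. Here vertex 2 appears in no bag, so the decomposition is invalid.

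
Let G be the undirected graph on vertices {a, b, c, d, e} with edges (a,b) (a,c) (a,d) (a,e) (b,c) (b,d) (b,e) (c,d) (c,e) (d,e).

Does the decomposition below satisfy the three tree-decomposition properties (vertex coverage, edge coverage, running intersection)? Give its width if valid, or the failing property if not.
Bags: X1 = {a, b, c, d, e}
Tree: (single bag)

Yes; width 4.

Checking the three conditions: (i) the bags cover all of {a, b, c, d, e}; (ii) for each edge, some bag contains both endpoints; (iii) the bags containing any fixed vertex form a subtree. All hold, so the decomposition is valid with width 5 − 1 = 4.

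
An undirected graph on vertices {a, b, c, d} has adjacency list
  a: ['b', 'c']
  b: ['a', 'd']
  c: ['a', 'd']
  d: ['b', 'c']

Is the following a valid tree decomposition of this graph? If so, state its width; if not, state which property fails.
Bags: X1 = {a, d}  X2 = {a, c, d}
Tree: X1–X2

No — vertex b appears in no bag.

A tree decomposition must satisfy three properties: every vertex lies in some bag; for every edge, both endpoints lie together in some bag; and for every vertex, the bags containing it form a connected subtree. Here vertex b appears in no bag, so the decomposition is invalid.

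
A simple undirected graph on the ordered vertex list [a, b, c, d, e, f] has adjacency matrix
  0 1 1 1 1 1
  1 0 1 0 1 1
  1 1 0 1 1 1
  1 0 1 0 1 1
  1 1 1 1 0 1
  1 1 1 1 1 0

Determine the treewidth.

A width-4 tree decomposition is:
Bags: B1 = {a, b, c, e, f}  B2 = {a, c, d, e, f}
Tree: B1–B2
The largest bag has 5 vertices, giving width 4; this decomposition certifies tw(G) ≤ 4. Conversely, {a, c, d, e, f} is a clique of size 5, and the vertices of any clique must share a bag in every tree decomposition; so some bag has ≥ 5 vertices and tw(G) ≥ 4. The upper and lower bounds meet at 4, so that is the treewidth.

4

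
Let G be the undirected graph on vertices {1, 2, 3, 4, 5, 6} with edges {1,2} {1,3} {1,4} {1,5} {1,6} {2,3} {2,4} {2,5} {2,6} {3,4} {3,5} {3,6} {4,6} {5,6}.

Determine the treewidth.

A width-4 tree decomposition is:
Bags: B1 = {1, 2, 3, 5, 6}  B2 = {1, 2, 3, 4, 6}
Tree: B1–B2
Every bag has size at most 5, so the width is 5 − 1 = 4 and tw(G) ≤ 4. On the other hand G contains the 5-clique {1, 2, 3, 4, 6}. A clique must lie in a single bag of any decomposition, so no decomposition can have width below 4. The upper and lower bounds meet at 4, so that is the treewidth.

4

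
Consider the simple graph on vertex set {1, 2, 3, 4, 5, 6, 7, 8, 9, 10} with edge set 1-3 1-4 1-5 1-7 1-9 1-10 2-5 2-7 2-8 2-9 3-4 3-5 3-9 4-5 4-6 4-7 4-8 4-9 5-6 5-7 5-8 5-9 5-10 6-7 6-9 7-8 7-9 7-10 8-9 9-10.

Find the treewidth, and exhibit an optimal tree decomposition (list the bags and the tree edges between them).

Treewidth 4.
Bags: B1 = {1, 4, 5, 7, 9}  B2 = {4, 5, 6, 7, 9}  B3 = {4, 5, 7, 8, 9}  B4 = {1, 3, 4, 5, 9}  B5 = {2, 5, 7, 8, 9}  B6 = {1, 5, 7, 9, 10}
Tree: B1–B2, B2–B3, B1–B4, B3–B5, B1–B6

Every bag has size at most 5, so the width is 5 − 1 = 4 and tw(G) ≤ 4. Conversely, {1, 3, 4, 5, 9} is a clique of size 5, and the vertices of any clique must share a bag in every tree decomposition; so some bag has ≥ 5 vertices and tw(G) ≥ 4. Combining the bounds, tw(G) = 4.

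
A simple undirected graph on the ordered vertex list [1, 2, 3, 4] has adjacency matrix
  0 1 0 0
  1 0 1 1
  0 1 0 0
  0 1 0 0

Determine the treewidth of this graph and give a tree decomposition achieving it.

Each bag holds 2 vertices, so the decomposition has width 1, which upper-bounds the treewidth. Any graph with an edge has treewidth ≥ 1, and G has the edge 1–2. Hence tw(G) = 1 exactly.

Treewidth 1.
Bags: B1 = {1, 2}  B2 = {2, 3}  B3 = {2, 4}
Tree: B1–B2, B1–B3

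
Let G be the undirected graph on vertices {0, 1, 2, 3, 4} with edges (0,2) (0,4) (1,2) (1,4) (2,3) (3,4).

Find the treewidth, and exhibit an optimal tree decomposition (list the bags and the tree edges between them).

Treewidth 2.
Bags: B1 = {1, 2, 4}  B2 = {2, 3, 4}  B3 = {0, 2, 4}
Tree: B1–B2, B2–B3

Each bag holds 3 vertices, so the decomposition has width 2, which upper-bounds the treewidth. Since 1–4–3–2–1 is a cycle in G, G is not acyclic. Forests are exactly the graphs of treewidth ≤ 1, so tw(G) ≥ 2. Hence tw(G) = 2 exactly.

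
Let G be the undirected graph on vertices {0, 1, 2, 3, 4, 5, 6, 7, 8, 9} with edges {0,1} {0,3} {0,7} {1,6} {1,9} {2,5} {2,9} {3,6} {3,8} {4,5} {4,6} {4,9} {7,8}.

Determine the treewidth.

A width-2 tree decomposition is:
Bags: B1 = {2, 5, 9}  B2 = {4, 5, 9}  B3 = {1, 4, 9}  B4 = {1, 4, 6}  B5 = {0, 1, 6}  B6 = {0, 3, 6}  B7 = {0, 3, 7}  B8 = {3, 7, 8}
Tree: B1–B2, B2–B3, B3–B4, B4–B5, B5–B6, B6–B7, B7–B8
Each bag holds 3 vertices, so the decomposition has width 2, which upper-bounds the treewidth. For the lower bound, G contains the cycle 2–5–4–9–2, so G is not a forest; only forests have treewidth ≤ 1, hence tw(G) ≥ 2. The upper and lower bounds meet at 2, so that is the treewidth.

2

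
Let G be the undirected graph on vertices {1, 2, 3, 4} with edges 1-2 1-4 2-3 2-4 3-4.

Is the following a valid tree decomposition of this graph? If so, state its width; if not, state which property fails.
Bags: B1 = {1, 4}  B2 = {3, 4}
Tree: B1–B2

A tree decomposition must satisfy three properties: every vertex lies in some bag; for every edge, both endpoints lie together in some bag; and for every vertex, the bags containing it form a connected subtree. Here vertex 2 appears in no bag, so the decomposition is invalid.

No — vertex 2 appears in no bag.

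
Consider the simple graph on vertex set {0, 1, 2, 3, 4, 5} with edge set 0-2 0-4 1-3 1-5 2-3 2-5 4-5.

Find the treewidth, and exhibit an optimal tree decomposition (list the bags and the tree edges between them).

Every bag has size at most 3, so the width is 3 − 1 = 2 and tw(G) ≤ 2. The edges 4–0–2–5–4 form a cycle, so G is not a tree and its treewidth is at least 2. Hence tw(G) = 2 exactly.

Treewidth 2.
Bags: B1 = {0, 4, 5}  B2 = {0, 2, 5}  B3 = {1, 2, 5}  B4 = {1, 2, 3}
Tree: B1–B2, B2–B3, B3–B4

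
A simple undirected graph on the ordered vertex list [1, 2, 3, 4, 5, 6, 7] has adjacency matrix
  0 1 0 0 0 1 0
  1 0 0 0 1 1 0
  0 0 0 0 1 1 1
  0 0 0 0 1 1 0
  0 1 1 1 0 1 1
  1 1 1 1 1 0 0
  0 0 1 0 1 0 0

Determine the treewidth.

2

A width-2 tree decomposition is:
Bags: B1 = {3, 5, 6}  B2 = {3, 5, 7}  B3 = {2, 5, 6}  B4 = {4, 5, 6}  B5 = {1, 2, 6}
Tree: B1–B2, B1–B3, B3–B4, B3–B5
Each bag holds 3 vertices, so the decomposition has width 2, which upper-bounds the treewidth. On the other hand G contains the 3-clique {1, 2, 6}. A clique must lie in a single bag of any decomposition, so no decomposition can have width below 2. Hence tw(G) = 2 exactly.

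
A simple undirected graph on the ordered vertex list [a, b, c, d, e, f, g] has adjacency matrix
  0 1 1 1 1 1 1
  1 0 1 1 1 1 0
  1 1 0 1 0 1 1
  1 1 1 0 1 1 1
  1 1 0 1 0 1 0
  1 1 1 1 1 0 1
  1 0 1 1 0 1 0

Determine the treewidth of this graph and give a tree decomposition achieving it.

Treewidth 4.
One optimal decomposition is:
Bags: B1 = {a, b, c, d, f}  B2 = {a, b, d, e, f}  B3 = {a, c, d, f, g}
Tree: B1–B2, B1–B3

Every bag has size at most 5, so the width is 5 − 1 = 4 and tw(G) ≤ 4. Conversely, {a, b, d, e, f} is a clique of size 5, and the vertices of any clique must share a bag in every tree decomposition; so some bag has ≥ 5 vertices and tw(G) ≥ 4. The upper and lower bounds meet at 4, so that is the treewidth.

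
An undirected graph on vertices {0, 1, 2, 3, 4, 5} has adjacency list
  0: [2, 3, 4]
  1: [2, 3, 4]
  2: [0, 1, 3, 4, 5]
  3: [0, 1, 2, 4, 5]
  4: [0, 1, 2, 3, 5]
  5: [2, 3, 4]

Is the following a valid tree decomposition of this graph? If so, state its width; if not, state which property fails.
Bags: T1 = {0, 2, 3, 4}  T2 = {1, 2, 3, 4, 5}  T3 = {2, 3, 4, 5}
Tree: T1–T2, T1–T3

A tree decomposition must satisfy three properties: every vertex lies in some bag; for every edge, both endpoints lie together in some bag; and for every vertex, the bags containing it form a connected subtree. Here bags containing vertex 5 are not connected in the tree, so the decomposition is invalid.

No — bags containing vertex 5 are not connected in the tree.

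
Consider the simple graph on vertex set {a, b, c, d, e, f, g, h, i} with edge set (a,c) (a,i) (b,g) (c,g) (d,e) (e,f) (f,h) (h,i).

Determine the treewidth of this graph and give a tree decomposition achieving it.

Each bag holds 2 vertices, so the decomposition has width 1, which upper-bounds the treewidth. G has an edge, so its treewidth is at least 1. Therefore the treewidth is 1.

Treewidth 1.
One such decomposition:
Bags: B1 = {b, g}  B2 = {c, g}  B3 = {a, c}  B4 = {a, i}  B5 = {h, i}  B6 = {f, h}  B7 = {e, f}  B8 = {d, e}
Tree: B1–B2, B2–B3, B3–B4, B4–B5, B5–B6, B6–B7, B7–B8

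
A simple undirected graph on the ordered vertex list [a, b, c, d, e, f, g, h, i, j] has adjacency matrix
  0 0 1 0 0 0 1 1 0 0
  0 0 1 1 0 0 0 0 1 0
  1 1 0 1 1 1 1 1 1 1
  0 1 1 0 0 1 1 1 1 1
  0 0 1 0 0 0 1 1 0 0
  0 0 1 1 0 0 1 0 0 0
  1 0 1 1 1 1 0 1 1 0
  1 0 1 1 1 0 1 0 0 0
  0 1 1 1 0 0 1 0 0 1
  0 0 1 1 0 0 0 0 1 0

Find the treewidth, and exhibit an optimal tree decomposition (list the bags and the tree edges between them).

Each bag holds 4 vertices, so the decomposition has width 3, which upper-bounds the treewidth. Conversely, {c, d, g, h} is a clique of size 4, and the vertices of any clique must share a bag in every tree decomposition; so some bag has ≥ 4 vertices and tw(G) ≥ 3. Therefore the treewidth is 3.

Treewidth 3.
One such decomposition:
Bags: B1 = {c, d, g, h}  B2 = {c, e, g, h}  B3 = {a, c, g, h}  B4 = {c, d, f, g}  B5 = {c, d, g, i}  B6 = {b, c, d, i}  B7 = {c, d, i, j}
Tree: B1–B2, B1–B3, B1–B4, B4–B5, B5–B6, B6–B7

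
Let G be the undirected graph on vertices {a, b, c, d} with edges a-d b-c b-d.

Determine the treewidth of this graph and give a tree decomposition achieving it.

Each bag holds 2 vertices, so the decomposition has width 1, which upper-bounds the treewidth. G has an edge, so its treewidth is at least 1. The upper and lower bounds meet at 1, so that is the treewidth.

Treewidth 1.
One optimal decomposition is:
Bags: B1 = {a, d}  B2 = {b, d}  B3 = {b, c}
Tree: B1–B2, B2–B3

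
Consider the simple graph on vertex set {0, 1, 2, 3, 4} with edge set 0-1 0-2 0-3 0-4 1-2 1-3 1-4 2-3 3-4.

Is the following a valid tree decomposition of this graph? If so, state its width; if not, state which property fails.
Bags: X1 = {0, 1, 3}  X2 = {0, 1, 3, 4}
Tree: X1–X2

A tree decomposition must satisfy three properties: every vertex lies in some bag; for every edge, both endpoints lie together in some bag; and for every vertex, the bags containing it form a connected subtree. Here vertex 2 appears in no bag, so the decomposition is invalid.

No — vertex 2 appears in no bag.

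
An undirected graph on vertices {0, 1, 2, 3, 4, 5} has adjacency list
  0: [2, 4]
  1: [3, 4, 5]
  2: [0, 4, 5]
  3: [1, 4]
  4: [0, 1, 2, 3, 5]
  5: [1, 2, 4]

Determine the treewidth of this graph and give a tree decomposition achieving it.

The largest bag has 3 vertices, giving width 2; this decomposition certifies tw(G) ≤ 2. On the other hand G contains the 3-clique {0, 2, 4}. A clique must lie in a single bag of any decomposition, so no decomposition can have width below 2. The upper and lower bounds meet at 2, so that is the treewidth.

Treewidth 2.
One optimal decomposition is:
Bags: B1 = {2, 4, 5}  B2 = {1, 4, 5}  B3 = {0, 2, 4}  B4 = {1, 3, 4}
Tree: B1–B2, B1–B3, B2–B4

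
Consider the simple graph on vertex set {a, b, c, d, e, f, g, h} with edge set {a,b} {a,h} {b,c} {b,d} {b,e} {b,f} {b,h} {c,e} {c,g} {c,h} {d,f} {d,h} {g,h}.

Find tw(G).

2

A width-2 tree decomposition is:
Bags: B1 = {a, b, h}  B2 = {b, c, h}  B3 = {c, g, h}  B4 = {b, c, e}  B5 = {b, d, h}  B6 = {b, d, f}
Tree: B1–B2, B2–B3, B2–B4, B2–B5, B5–B6
Each bag holds 3 vertices, so the decomposition has width 2, which upper-bounds the treewidth. For the lower bound, the 3 vertices {c, g, h} are pairwise adjacent, and any tree decomposition puts a clique entirely inside one bag — forcing width ≥ 2. Therefore the treewidth is 2.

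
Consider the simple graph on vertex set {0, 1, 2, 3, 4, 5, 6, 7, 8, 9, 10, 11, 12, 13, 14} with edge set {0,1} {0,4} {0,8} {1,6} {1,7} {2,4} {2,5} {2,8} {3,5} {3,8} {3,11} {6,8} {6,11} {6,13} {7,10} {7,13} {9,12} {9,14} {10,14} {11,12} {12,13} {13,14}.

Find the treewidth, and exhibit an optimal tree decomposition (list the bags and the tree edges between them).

Each bag holds 4 vertices, so the decomposition has width 3, which upper-bounds the treewidth. For the lower bound: the 4 vertex sets {9,10,14}, {12}, {13}, {1,6,7,11} are disjoint, each induces a connected subgraph, and every pair is joined by at least one edge of G. Contracting each set to a single vertex therefore yields K_{4} as a minor, and since treewidth is minor-monotone, tw(G) ≥ tw(K_{4}) = 3. The upper and lower bounds meet at 3, so that is the treewidth.

Treewidth 3.
Bags: B1 = {9, 10, 12, 14}  B2 = {10, 12, 13, 14}  B3 = {7, 10, 12, 13}  B4 = {7, 11, 12, 13}  B5 = {6, 7, 11, 13}  B6 = {1, 6, 7, 11}  B7 = {1, 3, 6, 11}  B8 = {1, 3, 6, 8}  B9 = {0, 1, 3, 8}  B10 = {0, 3, 5, 8}  B11 = {0, 2, 5, 8}  B12 = {0, 2, 4, 5}
Tree: B1–B2, B2–B3, B3–B4, B4–B5, B5–B6, B6–B7, B7–B8, B8–B9, B9–B10, B10–B11, B11–B12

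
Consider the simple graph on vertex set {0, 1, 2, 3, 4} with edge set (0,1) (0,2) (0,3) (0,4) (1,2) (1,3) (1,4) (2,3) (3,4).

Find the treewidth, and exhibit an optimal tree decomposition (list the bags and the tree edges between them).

Treewidth 3.
One optimal decomposition is:
Bags: B1 = {0, 1, 2, 3}  B2 = {0, 1, 3, 4}
Tree: B1–B2

The largest bag has 4 vertices, giving width 3; this decomposition certifies tw(G) ≤ 3. For the lower bound, the 4 vertices {0, 1, 2, 3} are pairwise adjacent, and any tree decomposition puts a clique entirely inside one bag — forcing width ≥ 3. Combining the bounds, tw(G) = 3.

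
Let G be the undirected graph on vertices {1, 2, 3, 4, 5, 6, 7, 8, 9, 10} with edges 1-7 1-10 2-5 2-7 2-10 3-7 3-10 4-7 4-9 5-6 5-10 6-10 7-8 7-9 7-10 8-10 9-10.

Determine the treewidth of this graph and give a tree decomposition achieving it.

Each bag holds 3 vertices, so the decomposition has width 2, which upper-bounds the treewidth. On the other hand G contains the 3-clique {2, 5, 10}. A clique must lie in a single bag of any decomposition, so no decomposition can have width below 2. Therefore the treewidth is 2.

Treewidth 2.
One optimal decomposition is:
Bags: B1 = {2, 7, 10}  B2 = {1, 7, 10}  B3 = {2, 5, 10}  B4 = {7, 9, 10}  B5 = {4, 7, 9}  B6 = {3, 7, 10}  B7 = {7, 8, 10}  B8 = {5, 6, 10}
Tree: B1–B2, B1–B3, B1–B4, B4–B5, B2–B6, B6–B7, B3–B8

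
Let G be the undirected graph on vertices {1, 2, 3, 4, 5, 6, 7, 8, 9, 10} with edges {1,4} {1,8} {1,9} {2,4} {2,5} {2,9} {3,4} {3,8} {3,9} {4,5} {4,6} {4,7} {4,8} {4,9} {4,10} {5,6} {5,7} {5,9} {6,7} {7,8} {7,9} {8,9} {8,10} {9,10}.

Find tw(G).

A width-3 tree decomposition is:
Bags: B1 = {4, 5, 7, 9}  B2 = {2, 4, 5, 9}  B3 = {4, 7, 8, 9}  B4 = {3, 4, 8, 9}  B5 = {1, 4, 8, 9}  B6 = {4, 5, 6, 7}  B7 = {4, 8, 9, 10}
Tree: B1–B2, B1–B3, B3–B4, B4–B5, B1–B6, B4–B7
The largest bag has 4 vertices, giving width 3; this decomposition certifies tw(G) ≤ 3. On the other hand G contains the 4-clique {1, 4, 8, 9}. A clique must lie in a single bag of any decomposition, so no decomposition can have width below 3. Combining the bounds, tw(G) = 3.

3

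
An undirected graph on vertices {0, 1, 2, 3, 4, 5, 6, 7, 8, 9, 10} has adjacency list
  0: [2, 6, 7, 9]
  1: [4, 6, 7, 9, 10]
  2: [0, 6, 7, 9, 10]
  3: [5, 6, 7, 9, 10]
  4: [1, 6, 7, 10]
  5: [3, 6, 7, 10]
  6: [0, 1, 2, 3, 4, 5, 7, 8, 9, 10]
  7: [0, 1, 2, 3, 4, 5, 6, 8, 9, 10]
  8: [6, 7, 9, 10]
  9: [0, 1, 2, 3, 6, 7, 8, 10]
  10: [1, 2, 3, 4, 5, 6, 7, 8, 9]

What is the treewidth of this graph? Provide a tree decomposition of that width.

Treewidth 4.
One such decomposition:
Bags: B1 = {2, 6, 7, 9, 10}  B2 = {3, 6, 7, 9, 10}  B3 = {3, 5, 6, 7, 10}  B4 = {1, 6, 7, 9, 10}  B5 = {0, 2, 6, 7, 9}  B6 = {6, 7, 8, 9, 10}  B7 = {1, 4, 6, 7, 10}
Tree: B1–B2, B2–B3, B2–B4, B1–B5, B1–B6, B4–B7

Every bag has size at most 5, so the width is 5 − 1 = 4 and tw(G) ≤ 4. Conversely, {0, 2, 6, 7, 9} is a clique of size 5, and the vertices of any clique must share a bag in every tree decomposition; so some bag has ≥ 5 vertices and tw(G) ≥ 4. Combining the bounds, tw(G) = 4.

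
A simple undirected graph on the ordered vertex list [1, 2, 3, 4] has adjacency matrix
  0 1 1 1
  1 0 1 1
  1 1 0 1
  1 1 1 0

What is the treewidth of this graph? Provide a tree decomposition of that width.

Treewidth 3.
One such decomposition:
Bags: B1 = {1, 2, 3, 4}
Tree: (single bag)

With just one bag of size 4, the width is 4 − 1 = 3, so tw(G) ≤ 3. For the lower bound, the 4 vertices {1, 2, 3, 4} are pairwise adjacent, and any tree decomposition puts a clique entirely inside one bag — forcing width ≥ 3. Hence tw(G) = 3 exactly.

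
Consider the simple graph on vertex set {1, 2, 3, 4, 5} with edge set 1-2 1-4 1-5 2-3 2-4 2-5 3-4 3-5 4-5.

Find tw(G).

3

A width-3 tree decomposition is:
Bags: B1 = {2, 3, 4, 5}  B2 = {1, 2, 4, 5}
Tree: B1–B2
The largest bag has 4 vertices, giving width 3; this decomposition certifies tw(G) ≤ 3. On the other hand G contains the 4-clique {1, 2, 4, 5}. A clique must lie in a single bag of any decomposition, so no decomposition can have width below 3. Combining the bounds, tw(G) = 3.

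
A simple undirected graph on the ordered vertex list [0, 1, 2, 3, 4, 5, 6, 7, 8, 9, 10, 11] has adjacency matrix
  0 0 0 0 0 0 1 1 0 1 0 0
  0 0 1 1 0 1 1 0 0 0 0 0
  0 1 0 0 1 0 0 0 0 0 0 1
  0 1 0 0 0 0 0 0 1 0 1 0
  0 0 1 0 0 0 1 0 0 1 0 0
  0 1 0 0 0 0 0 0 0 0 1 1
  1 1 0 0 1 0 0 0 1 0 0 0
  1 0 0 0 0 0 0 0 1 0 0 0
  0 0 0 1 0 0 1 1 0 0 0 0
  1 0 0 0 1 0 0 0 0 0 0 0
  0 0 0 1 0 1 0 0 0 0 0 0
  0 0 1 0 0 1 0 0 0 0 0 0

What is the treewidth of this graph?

A width-3 tree decomposition is:
Bags: B1 = {3, 5, 10, 11}  B2 = {1, 3, 5, 11}  B3 = {1, 2, 3, 11}  B4 = {1, 2, 3, 8}  B5 = {1, 2, 6, 8}  B6 = {2, 4, 6, 8}  B7 = {4, 6, 7, 8}  B8 = {0, 4, 6, 7}  B9 = {0, 4, 7, 9}
Tree: B1–B2, B2–B3, B3–B4, B4–B5, B5–B6, B6–B7, B7–B8, B8–B9
Each bag holds 4 vertices, so the decomposition has width 3, which upper-bounds the treewidth. For the lower bound: the 4 vertex sets {5,10,11}, {3}, {1}, {2,4,6,8} are disjoint, each induces a connected subgraph, and every pair is joined by at least one edge of G. Contracting each set to a single vertex therefore yields K_{4} as a minor, and since treewidth is minor-monotone, tw(G) ≥ tw(K_{4}) = 3. Hence tw(G) = 3 exactly.

3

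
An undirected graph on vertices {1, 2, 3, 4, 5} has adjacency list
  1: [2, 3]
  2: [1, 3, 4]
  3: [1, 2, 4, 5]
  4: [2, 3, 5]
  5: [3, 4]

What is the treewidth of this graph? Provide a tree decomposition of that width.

Treewidth 2.
Bags: B1 = {2, 3, 4}  B2 = {3, 4, 5}  B3 = {1, 2, 3}
Tree: B1–B2, B1–B3

Every bag has size at most 3, so the width is 3 − 1 = 2 and tw(G) ≤ 2. On the other hand G contains the 3-clique {1, 2, 3}. A clique must lie in a single bag of any decomposition, so no decomposition can have width below 2. Hence tw(G) = 2 exactly.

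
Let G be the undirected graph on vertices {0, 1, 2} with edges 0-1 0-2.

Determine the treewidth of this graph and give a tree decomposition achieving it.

Treewidth 1.
Bags: B1 = {0, 2}  B2 = {0, 1}
Tree: B1–B2

Every bag has size at most 2, so the width is 2 − 1 = 1 and tw(G) ≤ 1. G has an edge, so its treewidth is at least 1. Hence tw(G) = 1 exactly.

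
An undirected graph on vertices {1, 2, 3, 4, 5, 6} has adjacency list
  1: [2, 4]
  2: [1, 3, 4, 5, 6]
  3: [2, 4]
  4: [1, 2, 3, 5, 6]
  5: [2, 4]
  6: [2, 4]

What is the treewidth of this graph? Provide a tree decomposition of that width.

Treewidth 2.
One optimal decomposition is:
Bags: B1 = {2, 4, 6}  B2 = {2, 4, 5}  B3 = {2, 3, 4}  B4 = {1, 2, 4}
Tree: B1–B2, B2–B3, B1–B4

Every bag has size at most 3, so the width is 3 − 1 = 2 and tw(G) ≤ 2. On the other hand G contains the 3-clique {1, 2, 4}. A clique must lie in a single bag of any decomposition, so no decomposition can have width below 2. Therefore the treewidth is 2.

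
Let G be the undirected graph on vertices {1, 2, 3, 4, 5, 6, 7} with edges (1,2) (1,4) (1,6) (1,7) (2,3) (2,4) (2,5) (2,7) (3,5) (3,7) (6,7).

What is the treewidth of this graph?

2

A width-2 tree decomposition is:
Bags: B1 = {1, 2, 7}  B2 = {2, 3, 7}  B3 = {2, 3, 5}  B4 = {1, 2, 4}  B5 = {1, 6, 7}
Tree: B1–B2, B2–B3, B1–B4, B1–B5
Every bag has size at most 3, so the width is 3 − 1 = 2 and tw(G) ≤ 2. For the lower bound, the 3 vertices {1, 2, 4} are pairwise adjacent, and any tree decomposition puts a clique entirely inside one bag — forcing width ≥ 2. Hence tw(G) = 2 exactly.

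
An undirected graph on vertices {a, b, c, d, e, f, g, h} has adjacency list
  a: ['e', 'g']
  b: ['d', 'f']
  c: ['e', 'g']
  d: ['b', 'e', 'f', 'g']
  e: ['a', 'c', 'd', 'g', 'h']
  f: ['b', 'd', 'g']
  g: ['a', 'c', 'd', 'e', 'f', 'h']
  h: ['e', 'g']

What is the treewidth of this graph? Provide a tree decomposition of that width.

Treewidth 2.
Bags: B1 = {b, d, f}  B2 = {d, f, g}  B3 = {d, e, g}  B4 = {e, g, h}  B5 = {c, e, g}  B6 = {a, e, g}
Tree: B1–B2, B2–B3, B3–B4, B4–B5, B5–B6

Every bag has size at most 3, so the width is 3 − 1 = 2 and tw(G) ≤ 2. On the other hand G contains the 3-clique {d, e, g}. A clique must lie in a single bag of any decomposition, so no decomposition can have width below 2. Therefore the treewidth is 2.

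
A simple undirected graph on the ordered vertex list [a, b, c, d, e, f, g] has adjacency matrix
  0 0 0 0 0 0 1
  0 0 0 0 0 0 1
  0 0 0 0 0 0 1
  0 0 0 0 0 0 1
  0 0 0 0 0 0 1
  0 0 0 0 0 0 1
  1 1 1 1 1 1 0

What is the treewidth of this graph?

A width-1 tree decomposition is:
Bags: B1 = {f, g}  B2 = {c, g}  B3 = {d, g}  B4 = {e, g}  B5 = {a, g}  B6 = {b, g}
Tree: B1–B2, B1–B3, B2–B4, B2–B5, B2–B6
Every bag has size at most 2, so the width is 2 − 1 = 1 and tw(G) ≤ 1. Since G has at least one edge (e.g. g–f), it is not an edgeless graph, so tw(G) ≥ 1. Combining the bounds, tw(G) = 1.

1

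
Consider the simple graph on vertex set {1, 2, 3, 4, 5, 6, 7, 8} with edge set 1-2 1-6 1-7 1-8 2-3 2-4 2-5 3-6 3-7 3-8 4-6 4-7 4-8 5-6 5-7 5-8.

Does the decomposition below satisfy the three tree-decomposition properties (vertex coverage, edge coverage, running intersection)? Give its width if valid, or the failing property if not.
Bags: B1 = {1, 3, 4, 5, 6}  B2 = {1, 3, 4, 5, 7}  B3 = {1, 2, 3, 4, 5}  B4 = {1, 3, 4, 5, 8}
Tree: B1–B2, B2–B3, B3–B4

Yes; width 4.

Checking the three conditions: (i) the bags cover all of {1, 2, 3, 4, 5, 6, 7, 8}; (ii) for each edge, some bag contains both endpoints; (iii) the bags containing any fixed vertex form a subtree. All hold, so the decomposition is valid with width 5 − 1 = 4.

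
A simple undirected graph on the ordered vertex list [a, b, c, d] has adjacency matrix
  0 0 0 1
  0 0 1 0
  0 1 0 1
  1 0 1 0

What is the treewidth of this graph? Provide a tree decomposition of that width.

Treewidth 1.
One optimal decomposition is:
Bags: B1 = {a, d}  B2 = {c, d}  B3 = {b, c}
Tree: B1–B2, B2–B3

The largest bag has 2 vertices, giving width 1; this decomposition certifies tw(G) ≤ 1. G has an edge, so its treewidth is at least 1. Combining the bounds, tw(G) = 1.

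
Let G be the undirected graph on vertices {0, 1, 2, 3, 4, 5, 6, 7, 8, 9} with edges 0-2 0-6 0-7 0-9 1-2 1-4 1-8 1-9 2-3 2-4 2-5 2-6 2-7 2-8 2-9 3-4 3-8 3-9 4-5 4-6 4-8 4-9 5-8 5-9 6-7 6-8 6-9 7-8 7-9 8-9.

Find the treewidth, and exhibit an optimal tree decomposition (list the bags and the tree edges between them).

Each bag holds 5 vertices, so the decomposition has width 4, which upper-bounds the treewidth. On the other hand G contains the 5-clique {0, 2, 6, 7, 9}. A clique must lie in a single bag of any decomposition, so no decomposition can have width below 4. The upper and lower bounds meet at 4, so that is the treewidth.

Treewidth 4.
One such decomposition:
Bags: B1 = {2, 6, 7, 8, 9}  B2 = {2, 4, 6, 8, 9}  B3 = {2, 3, 4, 8, 9}  B4 = {1, 2, 4, 8, 9}  B5 = {0, 2, 6, 7, 9}  B6 = {2, 4, 5, 8, 9}
Tree: B1–B2, B2–B3, B3–B4, B1–B5, B3–B6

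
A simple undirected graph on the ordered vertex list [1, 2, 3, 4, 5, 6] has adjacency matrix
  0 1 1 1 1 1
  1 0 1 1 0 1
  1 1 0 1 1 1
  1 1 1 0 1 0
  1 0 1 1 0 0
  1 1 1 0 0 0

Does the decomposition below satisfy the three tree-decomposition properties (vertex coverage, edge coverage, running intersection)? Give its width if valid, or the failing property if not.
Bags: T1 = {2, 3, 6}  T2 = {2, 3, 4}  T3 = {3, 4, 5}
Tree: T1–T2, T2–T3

A tree decomposition must satisfy three properties: every vertex lies in some bag; for every edge, both endpoints lie together in some bag; and for every vertex, the bags containing it form a connected subtree. Here vertex 1 appears in no bag, so the decomposition is invalid.

No — vertex 1 appears in no bag.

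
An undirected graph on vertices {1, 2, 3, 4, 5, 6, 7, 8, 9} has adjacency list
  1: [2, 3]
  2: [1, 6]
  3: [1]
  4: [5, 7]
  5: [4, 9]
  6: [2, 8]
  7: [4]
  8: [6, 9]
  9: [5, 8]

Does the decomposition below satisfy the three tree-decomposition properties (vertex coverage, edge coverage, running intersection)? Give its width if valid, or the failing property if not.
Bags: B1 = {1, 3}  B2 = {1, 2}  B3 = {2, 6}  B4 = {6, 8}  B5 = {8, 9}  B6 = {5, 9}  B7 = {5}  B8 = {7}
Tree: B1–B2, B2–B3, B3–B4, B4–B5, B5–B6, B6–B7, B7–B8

No — vertex 4 appears in no bag.

A tree decomposition must satisfy three properties: every vertex lies in some bag; for every edge, both endpoints lie together in some bag; and for every vertex, the bags containing it form a connected subtree. Here vertex 4 appears in no bag, so the decomposition is invalid.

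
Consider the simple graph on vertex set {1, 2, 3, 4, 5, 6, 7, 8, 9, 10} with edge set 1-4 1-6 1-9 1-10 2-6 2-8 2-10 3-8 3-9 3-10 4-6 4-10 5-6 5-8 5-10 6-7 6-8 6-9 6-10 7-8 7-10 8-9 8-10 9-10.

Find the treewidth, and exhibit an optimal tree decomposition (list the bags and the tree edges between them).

The largest bag has 4 vertices, giving width 3; this decomposition certifies tw(G) ≤ 3. Conversely, {3, 8, 9, 10} is a clique of size 4, and the vertices of any clique must share a bag in every tree decomposition; so some bag has ≥ 4 vertices and tw(G) ≥ 3. Combining the bounds, tw(G) = 3.

Treewidth 3.
Bags: B1 = {6, 8, 9, 10}  B2 = {3, 8, 9, 10}  B3 = {1, 6, 9, 10}  B4 = {1, 4, 6, 10}  B5 = {5, 6, 8, 10}  B6 = {2, 6, 8, 10}  B7 = {6, 7, 8, 10}
Tree: B1–B2, B1–B3, B3–B4, B1–B5, B5–B6, B1–B7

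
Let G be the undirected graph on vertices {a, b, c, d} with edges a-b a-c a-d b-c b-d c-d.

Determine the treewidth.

3

A width-3 tree decomposition is:
Bags: B1 = {a, b, c, d}
Tree: (single bag)
A single bag containing all 4 vertices is trivially a valid decomposition of width 3. Conversely, {a, b, c, d} is a clique of size 4, and the vertices of any clique must share a bag in every tree decomposition; so some bag has ≥ 4 vertices and tw(G) ≥ 3. Combining the bounds, tw(G) = 3.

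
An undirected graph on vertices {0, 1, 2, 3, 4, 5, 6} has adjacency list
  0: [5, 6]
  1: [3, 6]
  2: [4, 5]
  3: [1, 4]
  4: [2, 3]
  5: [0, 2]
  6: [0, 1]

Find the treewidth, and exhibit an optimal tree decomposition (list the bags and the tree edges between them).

Treewidth 2.
One optimal decomposition is:
Bags: B1 = {1, 3, 4}  B2 = {1, 2, 4}  B3 = {1, 2, 5}  B4 = {0, 1, 5}  B5 = {0, 1, 6}
Tree: B1–B2, B2–B3, B3–B4, B4–B5

The largest bag has 3 vertices, giving width 2; this decomposition certifies tw(G) ≤ 2. For the lower bound, G contains the cycle 1–3–4–2–5–0–6–1, so G is not a forest; only forests have treewidth ≤ 1, hence tw(G) ≥ 2. Combining the bounds, tw(G) = 2.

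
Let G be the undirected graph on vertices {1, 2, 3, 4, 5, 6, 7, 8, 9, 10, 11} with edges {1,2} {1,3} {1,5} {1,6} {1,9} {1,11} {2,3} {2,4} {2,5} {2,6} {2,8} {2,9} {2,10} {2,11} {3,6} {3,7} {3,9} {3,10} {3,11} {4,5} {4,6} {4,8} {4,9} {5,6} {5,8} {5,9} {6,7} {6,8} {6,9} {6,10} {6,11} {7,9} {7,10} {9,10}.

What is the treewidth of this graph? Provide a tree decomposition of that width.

The largest bag has 5 vertices, giving width 4; this decomposition certifies tw(G) ≤ 4. Conversely, {2, 4, 5, 6, 8} is a clique of size 5, and the vertices of any clique must share a bag in every tree decomposition; so some bag has ≥ 5 vertices and tw(G) ≥ 4. Therefore the treewidth is 4.

Treewidth 4.
Bags: B1 = {2, 3, 6, 9, 10}  B2 = {1, 2, 3, 6, 9}  B3 = {1, 2, 3, 6, 11}  B4 = {1, 2, 5, 6, 9}  B5 = {2, 4, 5, 6, 9}  B6 = {3, 6, 7, 9, 10}  B7 = {2, 4, 5, 6, 8}
Tree: B1–B2, B2–B3, B2–B4, B4–B5, B1–B6, B5–B7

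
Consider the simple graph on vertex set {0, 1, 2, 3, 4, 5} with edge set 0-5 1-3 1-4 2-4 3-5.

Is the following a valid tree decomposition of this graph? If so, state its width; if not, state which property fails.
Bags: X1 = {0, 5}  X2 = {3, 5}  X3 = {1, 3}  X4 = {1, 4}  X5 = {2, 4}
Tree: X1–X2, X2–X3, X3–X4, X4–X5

Yes; width 1.

Checking the three conditions: (i) the bags cover all of {0, 1, 2, 3, 4, 5}; (ii) for each edge, some bag contains both endpoints; (iii) the bags containing any fixed vertex form a subtree. All hold, so the decomposition is valid with width 2 − 1 = 1.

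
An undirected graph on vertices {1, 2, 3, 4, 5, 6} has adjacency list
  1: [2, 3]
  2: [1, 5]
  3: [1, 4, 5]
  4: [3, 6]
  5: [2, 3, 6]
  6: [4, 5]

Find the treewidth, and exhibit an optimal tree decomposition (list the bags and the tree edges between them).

The largest bag has 3 vertices, giving width 2; this decomposition certifies tw(G) ≤ 2. For the lower bound, G contains the cycle 2–1–3–5–2, so G is not a forest; only forests have treewidth ≤ 1, hence tw(G) ≥ 2. Therefore the treewidth is 2.

Treewidth 2.
One such decomposition:
Bags: B1 = {1, 2, 5}  B2 = {1, 3, 5}  B3 = {3, 5, 6}  B4 = {3, 4, 6}
Tree: B1–B2, B2–B3, B3–B4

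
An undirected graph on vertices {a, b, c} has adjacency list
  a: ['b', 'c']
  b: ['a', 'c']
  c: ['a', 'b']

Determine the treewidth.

A width-2 tree decomposition is:
Bags: B1 = {a, b, c}
Tree: (single bag)
A single bag containing all 3 vertices is trivially a valid decomposition of width 2. On the other hand G contains the 3-clique {a, b, c}. A clique must lie in a single bag of any decomposition, so no decomposition can have width below 2. The upper and lower bounds meet at 2, so that is the treewidth.

2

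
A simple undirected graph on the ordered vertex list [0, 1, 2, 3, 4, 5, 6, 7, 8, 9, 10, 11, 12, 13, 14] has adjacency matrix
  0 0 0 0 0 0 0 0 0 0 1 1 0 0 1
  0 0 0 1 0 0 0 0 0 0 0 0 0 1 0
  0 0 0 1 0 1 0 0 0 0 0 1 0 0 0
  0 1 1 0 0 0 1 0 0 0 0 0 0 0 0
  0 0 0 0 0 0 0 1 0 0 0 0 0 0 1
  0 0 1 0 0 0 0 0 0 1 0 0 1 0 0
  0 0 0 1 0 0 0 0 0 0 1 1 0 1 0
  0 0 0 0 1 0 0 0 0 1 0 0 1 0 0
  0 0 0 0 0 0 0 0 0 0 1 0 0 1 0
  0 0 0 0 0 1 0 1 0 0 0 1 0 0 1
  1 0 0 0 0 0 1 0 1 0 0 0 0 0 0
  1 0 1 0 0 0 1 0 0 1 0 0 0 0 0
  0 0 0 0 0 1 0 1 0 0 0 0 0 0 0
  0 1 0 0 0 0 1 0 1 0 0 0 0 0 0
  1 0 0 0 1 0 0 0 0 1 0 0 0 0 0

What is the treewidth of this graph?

3

A width-3 tree decomposition is:
Bags: B1 = {1, 3, 8, 13}  B2 = {3, 6, 8, 13}  B3 = {3, 6, 8, 10}  B4 = {2, 3, 6, 10}  B5 = {2, 6, 10, 11}  B6 = {0, 2, 10, 11}  B7 = {0, 2, 5, 11}  B8 = {0, 5, 9, 11}  B9 = {0, 5, 9, 14}  B10 = {5, 9, 12, 14}  B11 = {7, 9, 12, 14}  B12 = {4, 7, 12, 14}
Tree: B1–B2, B2–B3, B3–B4, B4–B5, B5–B6, B6–B7, B7–B8, B8–B9, B9–B10, B10–B11, B11–B12
Each bag holds 4 vertices, so the decomposition has width 3, which upper-bounds the treewidth. For the lower bound: the 4 vertex sets {1,8,13}, {3}, {6}, {0,2,10,11} are disjoint, each induces a connected subgraph, and every pair is joined by at least one edge of G. Contracting each set to a single vertex therefore yields K_{4} as a minor, and since treewidth is minor-monotone, tw(G) ≥ tw(K_{4}) = 3. The upper and lower bounds meet at 3, so that is the treewidth.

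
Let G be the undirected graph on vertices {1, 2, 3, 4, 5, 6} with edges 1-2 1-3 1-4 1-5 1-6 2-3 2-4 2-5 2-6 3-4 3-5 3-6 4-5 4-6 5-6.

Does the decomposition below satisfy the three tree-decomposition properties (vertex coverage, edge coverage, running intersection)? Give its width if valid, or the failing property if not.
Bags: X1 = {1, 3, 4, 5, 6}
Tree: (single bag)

No — vertex 2 appears in no bag.

A tree decomposition must satisfy three properties: every vertex lies in some bag; for every edge, both endpoints lie together in some bag; and for every vertex, the bags containing it form a connected subtree. Here vertex 2 appears in no bag, so the decomposition is invalid.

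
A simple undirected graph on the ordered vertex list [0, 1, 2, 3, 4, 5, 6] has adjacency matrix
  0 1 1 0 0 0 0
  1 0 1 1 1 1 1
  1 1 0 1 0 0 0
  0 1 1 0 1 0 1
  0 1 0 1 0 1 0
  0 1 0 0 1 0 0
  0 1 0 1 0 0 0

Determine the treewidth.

2

A width-2 tree decomposition is:
Bags: B1 = {1, 4, 5}  B2 = {1, 3, 4}  B3 = {1, 2, 3}  B4 = {0, 1, 2}  B5 = {1, 3, 6}
Tree: B1–B2, B2–B3, B3–B4, B3–B5
The largest bag has 3 vertices, giving width 2; this decomposition certifies tw(G) ≤ 2. For the lower bound, the 3 vertices {0, 1, 2} are pairwise adjacent, and any tree decomposition puts a clique entirely inside one bag — forcing width ≥ 2. Combining the bounds, tw(G) = 2.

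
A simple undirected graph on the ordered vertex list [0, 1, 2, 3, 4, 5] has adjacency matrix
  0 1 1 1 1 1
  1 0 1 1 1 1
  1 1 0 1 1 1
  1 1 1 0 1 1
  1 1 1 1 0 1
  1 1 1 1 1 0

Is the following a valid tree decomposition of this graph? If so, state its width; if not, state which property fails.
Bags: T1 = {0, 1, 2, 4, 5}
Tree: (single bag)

No — vertex 3 appears in no bag.

A tree decomposition must satisfy three properties: every vertex lies in some bag; for every edge, both endpoints lie together in some bag; and for every vertex, the bags containing it form a connected subtree. Here vertex 3 appears in no bag, so the decomposition is invalid.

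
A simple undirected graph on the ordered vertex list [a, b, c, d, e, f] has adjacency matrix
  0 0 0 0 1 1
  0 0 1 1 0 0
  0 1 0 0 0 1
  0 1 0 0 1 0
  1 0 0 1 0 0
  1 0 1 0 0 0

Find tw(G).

A width-2 tree decomposition is:
Bags: B1 = {a, e, f}  B2 = {c, e, f}  B3 = {b, c, e}  B4 = {b, d, e}
Tree: B1–B2, B2–B3, B3–B4
Every bag has size at most 3, so the width is 3 − 1 = 2 and tw(G) ≤ 2. The edges e–a–f–c–b–d–e form a cycle, so G is not a tree and its treewidth is at least 2. The upper and lower bounds meet at 2, so that is the treewidth.

2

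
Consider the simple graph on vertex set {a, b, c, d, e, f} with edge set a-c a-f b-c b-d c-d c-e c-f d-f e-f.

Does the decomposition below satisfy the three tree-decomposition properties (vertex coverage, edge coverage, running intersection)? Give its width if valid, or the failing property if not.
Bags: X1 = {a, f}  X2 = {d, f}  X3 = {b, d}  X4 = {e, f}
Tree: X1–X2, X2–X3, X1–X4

No — vertex c appears in no bag.

A tree decomposition must satisfy three properties: every vertex lies in some bag; for every edge, both endpoints lie together in some bag; and for every vertex, the bags containing it form a connected subtree. Here vertex c appears in no bag, so the decomposition is invalid.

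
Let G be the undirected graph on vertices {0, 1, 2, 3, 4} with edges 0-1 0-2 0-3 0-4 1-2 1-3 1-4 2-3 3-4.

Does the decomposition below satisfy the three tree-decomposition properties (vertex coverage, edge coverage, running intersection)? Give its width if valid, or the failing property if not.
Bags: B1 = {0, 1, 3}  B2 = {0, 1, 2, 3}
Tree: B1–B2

A tree decomposition must satisfy three properties: every vertex lies in some bag; for every edge, both endpoints lie together in some bag; and for every vertex, the bags containing it form a connected subtree. Here vertex 4 appears in no bag, so the decomposition is invalid.

No — vertex 4 appears in no bag.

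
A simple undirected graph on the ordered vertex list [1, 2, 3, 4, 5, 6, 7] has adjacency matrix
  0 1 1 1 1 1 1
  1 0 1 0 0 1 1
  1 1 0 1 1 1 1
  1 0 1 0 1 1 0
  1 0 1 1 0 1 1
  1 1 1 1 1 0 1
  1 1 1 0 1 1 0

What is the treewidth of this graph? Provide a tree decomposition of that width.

Treewidth 4.
One optimal decomposition is:
Bags: B1 = {1, 2, 3, 6, 7}  B2 = {1, 3, 5, 6, 7}  B3 = {1, 3, 4, 5, 6}
Tree: B1–B2, B2–B3

The largest bag has 5 vertices, giving width 4; this decomposition certifies tw(G) ≤ 4. Conversely, {1, 2, 3, 6, 7} is a clique of size 5, and the vertices of any clique must share a bag in every tree decomposition; so some bag has ≥ 5 vertices and tw(G) ≥ 4. The upper and lower bounds meet at 4, so that is the treewidth.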